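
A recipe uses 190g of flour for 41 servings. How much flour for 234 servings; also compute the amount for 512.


Direct proportion: y/x = constant
k = 190/41 ≈ 4.6341
y at x=234: k × 234 = 190 × 234 / 41 = 44460/41 ≈ 1084.39
y at x=512: k × 512 = 190 × 512 / 41 = 97280/41 ≈ 2372.68
= 1084.39 and 2372.68

1084.39 and 2372.68


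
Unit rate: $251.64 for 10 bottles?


Unit rate = total / quantity
= 251.64 / 10
= $25.16 per unit

$25.16 per unit


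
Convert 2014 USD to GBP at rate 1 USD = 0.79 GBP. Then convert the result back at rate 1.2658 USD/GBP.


Amount × rate = 2014 × 0.79 = 1591.06 GBP
Round-trip: 1591.06 × 1.2658 = 2013.96 USD
= 1591.06 GBP, then 2013.96 USD

1591.06 GBP, then 2013.96 USD


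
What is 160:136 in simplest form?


GCD(160, 136) = 8
160/8 : 136/8
= 20:17

20:17


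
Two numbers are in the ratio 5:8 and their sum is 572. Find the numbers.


Let A = 5k, B = 8k.
5k + 8k = 572
13k = 572 → k = 572/13 = 44
A = 5×44 = 220, B = 8×44 = 352
= A = 220, B = 352

A = 220, B = 352


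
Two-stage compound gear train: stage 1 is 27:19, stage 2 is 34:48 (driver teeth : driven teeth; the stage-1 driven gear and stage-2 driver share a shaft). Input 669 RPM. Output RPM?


Stage 1: RPM_B = RPM_A × t_A/t_B = 669 × 27/19 = 18063/19 ≈ 950.68
B and C share a shaft → RPM_C = RPM_B
Stage 2: RPM_D = RPM_C × t_C/t_D = RPM_A × (t_A×t_C)/(t_B×t_D)
Overall ratio = (27×34)/(19×48) = 918/912
RPM_D = 669 × 918/912 = 614142/912
≈ 673.40 RPM

673.40 RPM


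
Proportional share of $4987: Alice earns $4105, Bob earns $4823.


Total income = 4105 + 4823 = $8928
Alice: $4987 × 4105/8928 = $2292.97
Bob: $4987 × 4823/8928 = $2694.03
= Alice: $2292.97, Bob: $2694.03

Alice: $2292.97, Bob: $2694.03


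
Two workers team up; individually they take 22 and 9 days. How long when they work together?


Rate of A = 1/22 per day
Rate of B = 1/9 per day
Combined rate = 1/22 + 1/9 = 31/198 ≈ 0.1566 per day
Days = 1 / combined rate = 198/31
≈ 6.39 days

6.39 days


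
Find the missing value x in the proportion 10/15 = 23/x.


Cross multiply: 10 × x = 15 × 23
10x = 345
x = 345 / 10
= 34.50

34.50


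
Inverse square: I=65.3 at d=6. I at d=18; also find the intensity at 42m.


I₁d₁² = I₂d₂²
I at 18m = 65.3 × (6/18)² = 65.3 × 36/324 = 2350.8/324 ≈ 7.2556
I at 42m = 65.3 × (6/42)² = 65.3 × 36/1764 = 2350.8/1764 ≈ 1.3327
= 7.2556 and 1.3327

7.2556 and 1.3327


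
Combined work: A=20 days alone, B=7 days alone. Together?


Rate of A = 1/20 per day
Rate of B = 1/7 per day
Combined rate = 1/20 + 1/7 = 27/140 ≈ 0.1929 per day
Days = 1 / combined rate = 140/27
≈ 5.19 days

5.19 days


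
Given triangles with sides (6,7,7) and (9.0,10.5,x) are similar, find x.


Scale factor = 9.0/6 = 1.5
Missing side = 7 × 1.5
= 10.5

10.5


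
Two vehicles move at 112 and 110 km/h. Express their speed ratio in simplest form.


Ratio = 112:110
GCD = 2
Simplified = 56:55
Time ratio (same distance) = 55:56
Speed ratio = 56:55

56:55


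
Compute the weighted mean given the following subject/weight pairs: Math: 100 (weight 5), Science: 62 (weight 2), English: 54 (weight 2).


Numerator = 100×5 + 62×2 + 54×2
= 500 + 124 + 108
= 732
Total weight = 9
Weighted avg = 732/9
= 81.33

81.33


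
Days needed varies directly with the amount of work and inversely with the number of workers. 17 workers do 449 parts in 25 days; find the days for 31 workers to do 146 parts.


Days ∝ work / workers, so d₂ = d₁ × (m₁/m₂) × (w₂/w₁)
Workers factor (inverse): 17/31 ≈ 0.5484
Work factor (direct): 146/449 ≈ 0.3252
d₂ = 25 × 17/31 × 146/449 = (25 × 17 × 146) / (31 × 449) = 62050/13919
≈ 4.46 days

4.46 days


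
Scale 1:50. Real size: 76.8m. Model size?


Model size = real / scale
= 76.8 / 50
= 1.5360 m

1.5360 m


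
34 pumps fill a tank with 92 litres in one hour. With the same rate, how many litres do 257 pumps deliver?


Direct proportion: y/x = constant
k = 92/34 ≈ 2.7059
y₂ = k × 257 = 92 × 257 / 34 = 23644/34
≈ 695.41

695.41


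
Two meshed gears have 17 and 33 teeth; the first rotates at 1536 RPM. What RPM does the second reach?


Gear ratio = 17:33 = 17:33
RPM_B = RPM_A × (teeth_A / teeth_B)
= 1536 × (17/33)
= 791.3 RPM

791.3 RPM


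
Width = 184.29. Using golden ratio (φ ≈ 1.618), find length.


φ = (1 + √5) / 2 ≈ 1.618
Length = width × φ = 184.29 × 1.618 = 298.18122
≈ 298.18

298.18


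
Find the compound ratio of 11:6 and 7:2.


Compound ratio = (11×7) : (6×2)
= 77:12
GCD = 1
= 77:12

77:12


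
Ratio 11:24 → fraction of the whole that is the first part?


Total parts = 11 + 24 = 35
First part: 11/35 = 11/35
= 11/35

11/35


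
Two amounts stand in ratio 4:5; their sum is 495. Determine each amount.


Let A = 4k, B = 5k.
4k + 5k = 495
9k = 495 → k = 495/9 = 55
A = 4×55 = 220, B = 5×55 = 275
= A = 220, B = 275

A = 220, B = 275


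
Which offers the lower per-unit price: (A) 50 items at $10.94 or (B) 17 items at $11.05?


Deal A: $10.94/50 = $0.2188/unit
Deal B: $11.05/17 = $0.6500/unit
A is cheaper per unit
= Deal A

Deal A


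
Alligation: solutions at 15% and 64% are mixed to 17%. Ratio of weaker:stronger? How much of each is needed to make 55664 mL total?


Let x parts of 15% mix with y parts of 64%.
15x + 64y = 17(x + y)
15x + 64y = 17x + 17y
x(15 - 17) = y(17 - 64)
x/y = (64 - 17)/(17 - 15) = 47/2
Simplify: 47:2
Total parts = 49; one part = 55664/49 = 1136.00 mL
15% solution: 47×1136.00 = 53392.00 mL
64% solution: 2×1136.00 = 2272.00 mL
= ratio 47:2; 53392.00 mL and 2272.00 mL

ratio 47:2; 53392.00 mL and 2272.00 mL


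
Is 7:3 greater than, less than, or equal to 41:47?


7/3 = 2.3333
41/47 = 0.8723
2.3333 > 0.8723, so 7:3 is greater
= greater than

greater than


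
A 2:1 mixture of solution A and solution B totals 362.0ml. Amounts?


Total parts = 2 + 1 = 3
solution A: 362.0 × 2/3 = 241.3ml
solution B: 362.0 × 1/3 = 120.7ml
= 241.3ml and 120.7ml

241.3ml and 120.7ml


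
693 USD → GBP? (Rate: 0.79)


Amount × rate = 693 × 0.79
= 547.47 GBP

547.47 GBP


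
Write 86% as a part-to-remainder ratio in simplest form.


86% means 86 parts out of 100; remainder = 14
Part : remainder = 86:14
GCD = 2
= 43:7

43:7


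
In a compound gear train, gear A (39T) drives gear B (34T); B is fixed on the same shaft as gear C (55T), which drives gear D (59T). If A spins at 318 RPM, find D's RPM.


Stage 1: RPM_B = RPM_A × t_A/t_B = 318 × 39/34 = 12402/34 ≈ 364.76
B and C share a shaft → RPM_C = RPM_B
Stage 2: RPM_D = RPM_C × t_C/t_D = RPM_A × (t_A×t_C)/(t_B×t_D)
Overall ratio = (39×55)/(34×59) = 2145/2006
RPM_D = 318 × 2145/2006 = 682110/2006
≈ 340.03 RPM

340.03 RPM


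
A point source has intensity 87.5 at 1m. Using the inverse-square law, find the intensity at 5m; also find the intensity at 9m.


I₁d₁² = I₂d₂²
I at 5m = 87.5 × (1/5)² = 87.5 × 1/25 = 87.5/25 = 3.5000
I at 9m = 87.5 × (1/9)² = 87.5 × 1/81 = 87.5/81 ≈ 1.0802
= 3.5000 and 1.0802

3.5000 and 1.0802


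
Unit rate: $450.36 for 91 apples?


Unit rate = total / quantity
= 450.36 / 91
= $4.95 per unit

$4.95 per unit


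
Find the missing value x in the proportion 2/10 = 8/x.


Cross multiply: 2 × x = 10 × 8
2x = 80
x = 80 / 2
= 40.00

40.00


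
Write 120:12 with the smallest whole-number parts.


GCD(120, 12) = 12
120/12 : 12/12
= 10:1

10:1


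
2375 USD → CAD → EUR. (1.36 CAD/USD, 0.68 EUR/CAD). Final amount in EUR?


Step 1: 2375 USD × 1.36 = 3230.00 CAD
Step 2: 3230.00 CAD × 0.68 = 2196.40 EUR
Implied rate USD→EUR = 1.36 × 0.68 = 0.9248
= 2196.40 EUR

2196.40 EUR


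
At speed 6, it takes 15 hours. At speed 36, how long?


Inverse proportion: x × y = constant
k = 6 × 15 = 90
y₂ = k / 36 = 90 / 36
= 2.50

2.50


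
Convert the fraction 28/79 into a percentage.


Percentage = (part / whole) × 100
= (28 / 79) × 100
≈ 35.44%

35.44%


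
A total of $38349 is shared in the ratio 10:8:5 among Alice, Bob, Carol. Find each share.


Total parts = 10 + 8 + 5 = 23
Alice: 38349 × 10/23 = 16673.48
Bob: 38349 × 8/23 = 13338.78
Carol: 38349 × 5/23 = 8336.74
= Alice: $16673.48, Bob: $13338.78, Carol: $8336.74

Alice: $16673.48, Bob: $13338.78, Carol: $8336.74


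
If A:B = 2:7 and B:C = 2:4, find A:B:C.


Match B: multiply A:B by 2 → 4:14
Multiply B:C by 7 → 14:28
Combined: 4:14:28
GCD = 2
= 2:7:14

2:7:14


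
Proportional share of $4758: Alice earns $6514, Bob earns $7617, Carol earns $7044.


Total income = 6514 + 7617 + 7044 = $21175
Alice: $4758 × 6514/21175 = $1463.69
Bob: $4758 × 7617/21175 = $1711.53
Carol: $4758 × 7044/21175 = $1582.78
= Alice: $1463.69, Bob: $1711.53, Carol: $1582.78

Alice: $1463.69, Bob: $1711.53, Carol: $1582.78


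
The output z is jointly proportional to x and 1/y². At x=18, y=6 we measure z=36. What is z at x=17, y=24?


z = k·x/y²
Solve for k using the known point: k = z·y²/x = 36×36/18 = 1296/18 = 72.0000
Now evaluate at x=17, y=24:
z = k × 17 / 576 = (1296 × 17) / (18 × 576) = 22032/10368
= 2.1250

2.1250


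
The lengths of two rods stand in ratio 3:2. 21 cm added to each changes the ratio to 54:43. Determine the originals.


Let A = 3k, B = 2k.
(3k + 21) / (2k + 21) = 54/43
Cross-multiply: 43(3k + 21) = 54(2k + 21)
129k + 903 = 108k + 1134
129k - 108k = 1134 - 903
21k = 231
k = 231/21 = 11
A = 3×11 = 33, B = 2×11 = 22
= A = 33, B = 22

A = 33, B = 22


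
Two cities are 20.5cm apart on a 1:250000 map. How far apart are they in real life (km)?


Real distance = map distance × scale
= 20.5cm × 250000
= 5125000 cm = 51250.0 m
= 51.250 km

51.250 km


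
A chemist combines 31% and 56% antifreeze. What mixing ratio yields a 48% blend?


Let x parts of 31% mix with y parts of 56%.
31x + 56y = 48(x + y)
31x + 56y = 48x + 48y
x(31 - 48) = y(48 - 56)
x/y = (56 - 48)/(48 - 31) = 8/17
Simplify: 8:17
= 8:17

8:17


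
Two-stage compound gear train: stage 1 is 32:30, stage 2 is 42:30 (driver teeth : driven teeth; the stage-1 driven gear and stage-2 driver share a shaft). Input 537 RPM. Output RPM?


Stage 1: RPM_B = RPM_A × t_A/t_B = 537 × 32/30 = 17184/30 = 572.80
B and C share a shaft → RPM_C = RPM_B
Stage 2: RPM_D = RPM_C × t_C/t_D = RPM_A × (t_A×t_C)/(t_B×t_D)
Overall ratio = (32×42)/(30×30) = 1344/900
RPM_D = 537 × 1344/900 = 721728/900
= 801.92 RPM

801.92 RPM


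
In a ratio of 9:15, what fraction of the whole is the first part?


Total parts = 9 + 15 = 24
First part: 9/24 = 3/8
= 3/8

3/8


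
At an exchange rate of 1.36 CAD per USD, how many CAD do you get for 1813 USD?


Amount × rate = 1813 × 1.36
= 2465.68 CAD

2465.68 CAD


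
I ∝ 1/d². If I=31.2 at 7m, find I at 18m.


I₁d₁² = I₂d₂²
I₂ = I₁ × (d₁/d₂)²
= 31.2 × (7/18)²
= 31.2 × 49/324
= 1528.8/324
≈ 4.7185

4.7185


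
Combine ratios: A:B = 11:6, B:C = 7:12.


Match B: multiply A:B by 7 → 77:42
Multiply B:C by 6 → 42:72
Combined: 77:42:72
GCD = 1
= 77:42:72

77:42:72


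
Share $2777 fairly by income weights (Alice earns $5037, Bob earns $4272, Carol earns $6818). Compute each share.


Total income = 5037 + 4272 + 6818 = $16127
Alice: $2777 × 5037/16127 = $867.35
Bob: $2777 × 4272/16127 = $735.62
Carol: $2777 × 6818/16127 = $1174.03
= Alice: $867.35, Bob: $735.62, Carol: $1174.03

Alice: $867.35, Bob: $735.62, Carol: $1174.03


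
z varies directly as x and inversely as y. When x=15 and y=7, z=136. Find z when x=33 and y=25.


z = k·x/y
Solve for k using the known point: k = z·y/x = 136×7/15 = 952/15 ≈ 63.4667
Now evaluate at x=33, y=25:
z = k × 33 / 25 = (952 × 33) / (15 × 25) = 31416/375
= 83.7760

83.7760


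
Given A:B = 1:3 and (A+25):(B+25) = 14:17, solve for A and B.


Let A = 1k, B = 3k.
(1k + 25) / (3k + 25) = 14/17
Cross-multiply: 17(1k + 25) = 14(3k + 25)
17k + 425 = 42k + 350
17k - 42k = 350 - 425
-25k = -75
k = -75/-25 = 3
A = 1×3 = 3, B = 3×3 = 9
= A = 3, B = 9

A = 3, B = 9


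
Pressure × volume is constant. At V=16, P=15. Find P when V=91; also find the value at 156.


Inverse proportion: x × y = constant
k = 16 × 15 = 240
At x=91: k/91 = 2.64
At x=156: k/156 = 1.54
= 2.64 and 1.54

2.64 and 1.54


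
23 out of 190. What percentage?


Percentage = (part / whole) × 100
= (23 / 190) × 100
≈ 12.11%

12.11%


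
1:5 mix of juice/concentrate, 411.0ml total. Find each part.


Total parts = 1 + 5 = 6
juice: 411.0 × 1/6 = 68.5ml
concentrate: 411.0 × 5/6 = 342.5ml
= 68.5ml and 342.5ml

68.5ml and 342.5ml


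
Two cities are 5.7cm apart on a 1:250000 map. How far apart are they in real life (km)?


Real distance = map distance × scale
= 5.7cm × 250000
= 1425000 cm = 14250.0 m
= 14.250 km

14.250 km


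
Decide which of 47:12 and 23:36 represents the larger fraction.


47/12 = 3.9167
23/36 = 0.6389
3.9167 > 0.6389, so 47:12 is greater
= 47:12

47:12


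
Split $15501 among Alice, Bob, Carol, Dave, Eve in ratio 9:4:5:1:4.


Total parts = 9 + 4 + 5 + 1 + 4 = 23
Alice: 15501 × 9/23 = 6065.61
Bob: 15501 × 4/23 = 2695.83
Carol: 15501 × 5/23 = 3369.78
Dave: 15501 × 1/23 = 673.96
Eve: 15501 × 4/23 = 2695.83
= Alice: $6065.61, Bob: $2695.83, Carol: $3369.78, Dave: $673.96, Eve: $2695.83

Alice: $6065.61, Bob: $2695.83, Carol: $3369.78, Dave: $673.96, Eve: $2695.83


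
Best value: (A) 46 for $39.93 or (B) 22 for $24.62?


Deal A: $39.93/46 = $0.8680/unit
Deal B: $24.62/22 = $1.1191/unit
A is cheaper per unit
= Deal A

Deal A


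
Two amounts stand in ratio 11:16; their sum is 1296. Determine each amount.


Let A = 11k, B = 16k.
11k + 16k = 1296
27k = 1296 → k = 1296/27 = 48
A = 11×48 = 528, B = 16×48 = 768
= A = 528, B = 768

A = 528, B = 768


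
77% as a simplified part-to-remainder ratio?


77% means 77 parts out of 100; remainder = 23
Part : remainder = 77:23
GCD = 1
= 77:23

77:23


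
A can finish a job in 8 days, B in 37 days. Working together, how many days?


Rate of A = 1/8 per day
Rate of B = 1/37 per day
Combined rate = 1/8 + 1/37 = 45/296 ≈ 0.1520 per day
Days = 1 / combined rate = 296/45
≈ 6.58 days

6.58 days


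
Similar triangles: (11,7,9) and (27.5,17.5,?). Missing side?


Scale factor = 27.5/11 = 2.5
Missing side = 9 × 2.5
= 22.5

22.5


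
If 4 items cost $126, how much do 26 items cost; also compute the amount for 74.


Direct proportion: y/x = constant
k = 126/4 = 31.5000
y at x=26: k × 26 = 126 × 26 / 4 = 3276/4 = 819.00
y at x=74: k × 74 = 126 × 74 / 4 = 9324/4 = 2331.00
= 819.00 and 2331.00

819.00 and 2331.00


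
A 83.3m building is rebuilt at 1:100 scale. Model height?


Model size = real / scale
= 83.3 / 100
= 0.8330 m

0.8330 m


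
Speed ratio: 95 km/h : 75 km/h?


Ratio = 95:75
GCD = 5
Simplified = 19:15
Time ratio (same distance) = 15:19
Speed ratio = 19:15

19:15


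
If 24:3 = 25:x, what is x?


Cross multiply: 24 × x = 3 × 25
24x = 75
x = 75 / 24
= 3.13

3.13


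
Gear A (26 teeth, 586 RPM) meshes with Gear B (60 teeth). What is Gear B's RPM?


Gear ratio = 26:60 = 13:30
RPM_B = RPM_A × (teeth_A / teeth_B)
= 586 × (26/60)
= 253.9 RPM

253.9 RPM


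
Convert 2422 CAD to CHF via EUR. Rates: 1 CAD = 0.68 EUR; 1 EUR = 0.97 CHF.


Step 1: 2422 CAD × 0.68 = 1646.96 EUR
Step 2: 1646.96 EUR × 0.97 = 1597.55 CHF
Implied rate CAD→CHF = 0.68 × 0.97 = 0.6596
= 1597.55 CHF

1597.55 CHF


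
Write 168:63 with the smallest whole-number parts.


GCD(168, 63) = 21
168/21 : 63/21
= 8:3

8:3


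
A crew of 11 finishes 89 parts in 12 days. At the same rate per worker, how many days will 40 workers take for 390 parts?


Days ∝ work / workers, so d₂ = d₁ × (m₁/m₂) × (w₂/w₁)
Workers factor (inverse): 11/40 = 0.2750
Work factor (direct): 390/89 ≈ 4.3820
d₂ = 12 × 11/40 × 390/89 = (12 × 11 × 390) / (40 × 89) = 51480/3560
≈ 14.46 days

14.46 days


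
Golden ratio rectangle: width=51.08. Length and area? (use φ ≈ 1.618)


φ = (1 + √5) / 2 ≈ 1.618
Length = width × φ = 51.08 × 1.618 = 82.64744
≈ 82.65
Area = width × length = 51.08 × 82.64744 = 4221.6312352 ≈ 4221.63
= Length: 82.65, Area: 4221.63

Length: 82.65, Area: 4221.63


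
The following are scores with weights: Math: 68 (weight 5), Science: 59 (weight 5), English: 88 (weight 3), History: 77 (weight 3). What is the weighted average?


Numerator = 68×5 + 59×5 + 88×3 + 77×3
= 340 + 295 + 264 + 231
= 1130
Total weight = 16
Weighted avg = 1130/16
= 70.63

70.63


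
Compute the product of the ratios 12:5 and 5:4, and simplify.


Compound ratio = (12×5) : (5×4)
= 60:20
GCD = 20
= 3:1

3:1


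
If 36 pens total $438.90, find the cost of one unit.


Unit rate = total / quantity
= 438.90 / 36
= $12.19 per unit

$12.19 per unit


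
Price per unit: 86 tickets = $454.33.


Unit rate = total / quantity
= 454.33 / 86
= $5.28 per unit

$5.28 per unit


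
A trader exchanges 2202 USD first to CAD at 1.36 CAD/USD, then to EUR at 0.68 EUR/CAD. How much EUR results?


Step 1: 2202 USD × 1.36 = 2994.72 CAD
Step 2: 2994.72 CAD × 0.68 = 2036.41 EUR
Implied rate USD→EUR = 1.36 × 0.68 = 0.9248
= 2036.41 EUR

2036.41 EUR


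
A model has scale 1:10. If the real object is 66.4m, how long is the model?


Model size = real / scale
= 66.4 / 10
= 6.6400 m

6.6400 m


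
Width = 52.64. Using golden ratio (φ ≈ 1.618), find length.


φ = (1 + √5) / 2 ≈ 1.618
Length = width × φ = 52.64 × 1.618 = 85.17152
≈ 85.17

85.17


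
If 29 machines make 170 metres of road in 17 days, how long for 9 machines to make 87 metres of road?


Days ∝ work / workers, so d₂ = d₁ × (m₁/m₂) × (w₂/w₁)
Workers factor (inverse): 29/9 ≈ 3.2222
Work factor (direct): 87/170 ≈ 0.5118
d₂ = 17 × 29/9 × 87/170 = (17 × 29 × 87) / (9 × 170) = 42891/1530
≈ 28.03 days

28.03 days


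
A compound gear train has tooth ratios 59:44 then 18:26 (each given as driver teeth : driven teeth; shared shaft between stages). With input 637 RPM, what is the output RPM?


Stage 1: RPM_B = RPM_A × t_A/t_B = 637 × 59/44 = 37583/44 ≈ 854.16
B and C share a shaft → RPM_C = RPM_B
Stage 2: RPM_D = RPM_C × t_C/t_D = RPM_A × (t_A×t_C)/(t_B×t_D)
Overall ratio = (59×18)/(44×26) = 1062/1144
RPM_D = 637 × 1062/1144 = 676494/1144
≈ 591.34 RPM

591.34 RPM


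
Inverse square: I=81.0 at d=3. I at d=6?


I₁d₁² = I₂d₂²
I₂ = I₁ × (d₁/d₂)²
= 81.0 × (3/6)²
= 81.0 × 9/36
= 729/36
= 20.2500

20.2500


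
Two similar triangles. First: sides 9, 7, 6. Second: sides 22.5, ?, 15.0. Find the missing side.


Scale factor = 22.5/9 = 2.5
Missing side = 7 × 2.5
= 17.5

17.5


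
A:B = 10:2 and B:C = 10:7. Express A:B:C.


Match B: multiply A:B by 10 → 100:20
Multiply B:C by 2 → 20:14
Combined: 100:20:14
GCD = 2
= 50:10:7

50:10:7


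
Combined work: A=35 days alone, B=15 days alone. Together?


Rate of A = 1/35 per day
Rate of B = 1/15 per day
Combined rate = 1/35 + 1/15 = 50/525 ≈ 0.0952 per day
Days = 1 / combined rate = 525/50
= 10.50 days

10.50 days


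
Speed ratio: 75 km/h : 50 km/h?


Ratio = 75:50
GCD = 25
Simplified = 3:2
Time ratio (same distance) = 2:3
Speed ratio = 3:2

3:2


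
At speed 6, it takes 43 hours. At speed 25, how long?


Inverse proportion: x × y = constant
k = 6 × 43 = 258
y₂ = k / 25 = 258 / 25
= 10.32

10.32


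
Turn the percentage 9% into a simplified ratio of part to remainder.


9% means 9 parts out of 100; remainder = 91
Part : remainder = 9:91
GCD = 1
= 9:91

9:91


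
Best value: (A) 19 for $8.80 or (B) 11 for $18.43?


Deal A: $8.80/19 = $0.4632/unit
Deal B: $18.43/11 = $1.6755/unit
A is cheaper per unit
= Deal A

Deal A


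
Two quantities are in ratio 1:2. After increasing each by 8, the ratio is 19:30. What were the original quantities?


Let A = 1k, B = 2k.
(1k + 8) / (2k + 8) = 19/30
Cross-multiply: 30(1k + 8) = 19(2k + 8)
30k + 240 = 38k + 152
30k - 38k = 152 - 240
-8k = -88
k = -88/-8 = 11
A = 1×11 = 11, B = 2×11 = 22
= A = 11, B = 22

A = 11, B = 22


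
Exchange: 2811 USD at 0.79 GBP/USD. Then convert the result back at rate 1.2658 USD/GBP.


Amount × rate = 2811 × 0.79 = 2220.69 GBP
Round-trip: 2220.69 × 1.2658 = 2810.95 USD
= 2220.69 GBP, then 2810.95 USD

2220.69 GBP, then 2810.95 USD


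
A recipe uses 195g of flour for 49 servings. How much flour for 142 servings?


Direct proportion: y/x = constant
k = 195/49 ≈ 3.9796
y₂ = k × 142 = 195 × 142 / 49 = 27690/49
≈ 565.10

565.10


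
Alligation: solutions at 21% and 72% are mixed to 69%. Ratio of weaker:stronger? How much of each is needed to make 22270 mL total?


Let x parts of 21% mix with y parts of 72%.
21x + 72y = 69(x + y)
21x + 72y = 69x + 69y
x(21 - 69) = y(69 - 72)
x/y = (72 - 69)/(69 - 21) = 3/48
Simplify: 1:16
Total parts = 17; one part = 22270/17 = 1310.00 mL
21% solution: 1×1310.00 = 1310.00 mL
72% solution: 16×1310.00 = 20960.00 mL
= ratio 1:16; 1310.00 mL and 20960.00 mL

ratio 1:16; 1310.00 mL and 20960.00 mL


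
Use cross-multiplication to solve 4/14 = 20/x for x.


Cross multiply: 4 × x = 14 × 20
4x = 280
x = 280 / 4
= 70.00

70.00


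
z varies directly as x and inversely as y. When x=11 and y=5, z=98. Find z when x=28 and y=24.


z = k·x/y
Solve for k using the known point: k = z·y/x = 98×5/11 = 490/11 ≈ 44.5455
Now evaluate at x=28, y=24:
z = k × 28 / 24 = (490 × 28) / (11 × 24) = 13720/264
≈ 51.9697

51.9697


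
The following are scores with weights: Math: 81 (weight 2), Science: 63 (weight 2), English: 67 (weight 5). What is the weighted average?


Numerator = 81×2 + 63×2 + 67×5
= 162 + 126 + 335
= 623
Total weight = 9
Weighted avg = 623/9
= 69.22

69.22


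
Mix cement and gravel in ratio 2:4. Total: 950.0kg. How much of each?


Total parts = 2 + 4 = 6
cement: 950.0 × 2/6 = 316.7kg
gravel: 950.0 × 4/6 = 633.3kg
= 316.7kg and 633.3kg

316.7kg and 633.3kg


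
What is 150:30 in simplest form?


GCD(150, 30) = 30
150/30 : 30/30
= 5:1

5:1


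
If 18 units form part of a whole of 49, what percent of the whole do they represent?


Percentage = (part / whole) × 100
= (18 / 49) × 100
≈ 36.73%

36.73%


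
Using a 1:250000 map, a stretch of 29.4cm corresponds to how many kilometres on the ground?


Real distance = map distance × scale
= 29.4cm × 250000
= 7350000 cm = 73500.0 m
= 73.500 km

73.500 km


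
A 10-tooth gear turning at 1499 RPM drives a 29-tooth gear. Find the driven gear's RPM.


Gear ratio = 10:29 = 10:29
RPM_B = RPM_A × (teeth_A / teeth_B)
= 1499 × (10/29)
= 516.9 RPM

516.9 RPM


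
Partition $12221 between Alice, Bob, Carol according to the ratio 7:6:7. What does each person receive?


Total parts = 7 + 6 + 7 = 20
Alice: 12221 × 7/20 = 4277.35
Bob: 12221 × 6/20 = 3666.30
Carol: 12221 × 7/20 = 4277.35
= Alice: $4277.35, Bob: $3666.30, Carol: $4277.35

Alice: $4277.35, Bob: $3666.30, Carol: $4277.35


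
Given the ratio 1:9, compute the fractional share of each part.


Total parts = 1 + 9 = 10
First part: 1/10 = 1/10
Second part: 9/10 = 9/10
= 1/10 and 9/10

1/10 and 9/10


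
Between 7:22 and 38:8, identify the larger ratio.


7/22 = 0.3182
38/8 = 4.7500
0.3182 < 4.7500, so 7:22 is less
= 38:8

38:8


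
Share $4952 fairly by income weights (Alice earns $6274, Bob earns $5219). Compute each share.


Total income = 6274 + 5219 = $11493
Alice: $4952 × 6274/11493 = $2703.28
Bob: $4952 × 5219/11493 = $2248.72
= Alice: $2703.28, Bob: $2248.72

Alice: $2703.28, Bob: $2248.72


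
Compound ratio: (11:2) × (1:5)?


Compound ratio = (11×1) : (2×5)
= 11:10
GCD = 1
= 11:10

11:10


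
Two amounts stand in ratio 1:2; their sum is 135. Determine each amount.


Let A = 1k, B = 2k.
1k + 2k = 135
3k = 135 → k = 135/3 = 45
A = 1×45 = 45, B = 2×45 = 90
= A = 45, B = 90

A = 45, B = 90


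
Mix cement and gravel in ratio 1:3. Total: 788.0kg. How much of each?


Total parts = 1 + 3 = 4
cement: 788.0 × 1/4 = 197.0kg
gravel: 788.0 × 3/4 = 591.0kg
= 197.0kg and 591.0kg

197.0kg and 591.0kg


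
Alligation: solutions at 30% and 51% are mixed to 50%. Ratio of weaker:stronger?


Let x parts of 30% mix with y parts of 51%.
30x + 51y = 50(x + y)
30x + 51y = 50x + 50y
x(30 - 50) = y(50 - 51)
x/y = (51 - 50)/(50 - 30) = 1/20
Simplify: 1:20
= 1:20

1:20


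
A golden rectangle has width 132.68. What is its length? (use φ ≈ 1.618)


φ = (1 + √5) / 2 ≈ 1.618
Length = width × φ = 132.68 × 1.618 = 214.67624
≈ 214.68

214.68


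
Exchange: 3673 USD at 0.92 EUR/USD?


Amount × rate = 3673 × 0.92
= 3379.16 EUR

3379.16 EUR


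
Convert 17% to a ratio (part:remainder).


17% means 17 parts out of 100; remainder = 83
Part : remainder = 17:83
GCD = 1
= 17:83

17:83


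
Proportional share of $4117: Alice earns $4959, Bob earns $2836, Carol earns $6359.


Total income = 4959 + 2836 + 6359 = $14154
Alice: $4117 × 4959/14154 = $1442.43
Bob: $4117 × 2836/14154 = $824.91
Carol: $4117 × 6359/14154 = $1849.65
= Alice: $1442.43, Bob: $824.91, Carol: $1849.65

Alice: $1442.43, Bob: $824.91, Carol: $1849.65


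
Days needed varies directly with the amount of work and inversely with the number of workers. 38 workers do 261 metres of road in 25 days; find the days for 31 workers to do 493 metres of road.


Days ∝ work / workers, so d₂ = d₁ × (m₁/m₂) × (w₂/w₁)
Workers factor (inverse): 38/31 ≈ 1.2258
Work factor (direct): 493/261 ≈ 1.8889
d₂ = 25 × 38/31 × 493/261 = (25 × 38 × 493) / (31 × 261) = 468350/8091
≈ 57.89 days

57.89 days


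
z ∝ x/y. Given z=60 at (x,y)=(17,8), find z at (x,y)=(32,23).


z = k·x/y
Solve for k using the known point: k = z·y/x = 60×8/17 = 480/17 ≈ 28.2353
Now evaluate at x=32, y=23:
z = k × 32 / 23 = (480 × 32) / (17 × 23) = 15360/391
≈ 39.2839

39.2839


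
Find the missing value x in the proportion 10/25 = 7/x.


Cross multiply: 10 × x = 25 × 7
10x = 175
x = 175 / 10
= 17.50

17.50


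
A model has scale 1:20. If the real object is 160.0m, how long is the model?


Model size = real / scale
= 160.0 / 20
= 8.0000 m

8.0000 m


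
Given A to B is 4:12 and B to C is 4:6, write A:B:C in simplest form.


Match B: multiply A:B by 4 → 16:48
Multiply B:C by 12 → 48:72
Combined: 16:48:72
GCD = 8
= 2:6:9

2:6:9


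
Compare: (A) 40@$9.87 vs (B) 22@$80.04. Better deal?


Deal A: $9.87/40 = $0.2468/unit
Deal B: $80.04/22 = $3.6382/unit
A is cheaper per unit
= Deal A

Deal A


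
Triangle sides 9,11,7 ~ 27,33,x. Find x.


Scale factor = 27/9 = 3
Missing side = 7 × 3
= 21.0

21.0


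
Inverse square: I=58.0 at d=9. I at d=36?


I₁d₁² = I₂d₂²
I₂ = I₁ × (d₁/d₂)²
= 58.0 × (9/36)²
= 58.0 × 81/1296
= 4698/1296
= 3.6250

3.6250


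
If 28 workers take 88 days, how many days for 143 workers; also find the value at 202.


Inverse proportion: x × y = constant
k = 28 × 88 = 2464
At x=143: k/143 = 17.23
At x=202: k/202 = 12.20
= 17.23 and 12.20

17.23 and 12.20


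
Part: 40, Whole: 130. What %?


Percentage = (part / whole) × 100
= (40 / 130) × 100
≈ 30.77%

30.77%


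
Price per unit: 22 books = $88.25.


Unit rate = total / quantity
= 88.25 / 22
= $4.01 per unit

$4.01 per unit


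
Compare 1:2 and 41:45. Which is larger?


1/2 = 0.5000
41/45 = 0.9111
0.5000 < 0.9111, so 1:2 is less
= 41:45

41:45


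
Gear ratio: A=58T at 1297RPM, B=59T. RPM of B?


Gear ratio = 58:59 = 58:59
RPM_B = RPM_A × (teeth_A / teeth_B)
= 1297 × (58/59)
= 1275.0 RPM

1275.0 RPM


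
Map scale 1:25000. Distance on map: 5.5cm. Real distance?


Real distance = map distance × scale
= 5.5cm × 25000
= 137500 cm = 1375.0 m
= 1.375 km

1.375 km


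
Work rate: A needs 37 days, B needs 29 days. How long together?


Rate of A = 1/37 per day
Rate of B = 1/29 per day
Combined rate = 1/37 + 1/29 = 66/1073 ≈ 0.0615 per day
Days = 1 / combined rate = 1073/66
≈ 16.26 days

16.26 days


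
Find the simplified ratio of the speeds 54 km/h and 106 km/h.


Ratio = 54:106
GCD = 2
Simplified = 27:53
Time ratio (same distance) = 53:27
Speed ratio = 27:53

27:53


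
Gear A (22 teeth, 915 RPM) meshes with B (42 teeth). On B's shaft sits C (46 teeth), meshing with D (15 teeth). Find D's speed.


Stage 1: RPM_B = RPM_A × t_A/t_B = 915 × 22/42 = 20130/42 ≈ 479.29
B and C share a shaft → RPM_C = RPM_B
Stage 2: RPM_D = RPM_C × t_C/t_D = RPM_A × (t_A×t_C)/(t_B×t_D)
Overall ratio = (22×46)/(42×15) = 1012/630
RPM_D = 915 × 1012/630 = 925980/630
≈ 1469.81 RPM

1469.81 RPM


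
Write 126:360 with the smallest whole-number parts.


GCD(126, 360) = 18
126/18 : 360/18
= 7:20

7:20


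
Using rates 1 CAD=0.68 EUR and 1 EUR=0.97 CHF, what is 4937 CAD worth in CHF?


Step 1: 4937 CAD × 0.68 = 3357.16 EUR
Step 2: 3357.16 EUR × 0.97 = 3256.45 CHF
Implied rate CAD→CHF = 0.68 × 0.97 = 0.6596
= 3256.45 CHF

3256.45 CHF


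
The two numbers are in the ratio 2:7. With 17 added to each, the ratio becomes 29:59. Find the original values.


Let A = 2k, B = 7k.
(2k + 17) / (7k + 17) = 29/59
Cross-multiply: 59(2k + 17) = 29(7k + 17)
118k + 1003 = 203k + 493
118k - 203k = 493 - 1003
-85k = -510
k = -510/-85 = 6
A = 2×6 = 12, B = 7×6 = 42
= A = 12, B = 42

A = 12, B = 42


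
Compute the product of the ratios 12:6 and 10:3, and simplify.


Compound ratio = (12×10) : (6×3)
= 120:18
GCD = 6
= 20:3

20:3


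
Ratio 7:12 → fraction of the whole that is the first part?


Total parts = 7 + 12 = 19
First part: 7/19 = 7/19
= 7/19

7/19


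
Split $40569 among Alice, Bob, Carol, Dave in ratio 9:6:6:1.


Total parts = 9 + 6 + 6 + 1 = 22
Alice: 40569 × 9/22 = 16596.41
Bob: 40569 × 6/22 = 11064.27
Carol: 40569 × 6/22 = 11064.27
Dave: 40569 × 1/22 = 1844.05
= Alice: $16596.41, Bob: $11064.27, Carol: $11064.27, Dave: $1844.05

Alice: $16596.41, Bob: $11064.27, Carol: $11064.27, Dave: $1844.05


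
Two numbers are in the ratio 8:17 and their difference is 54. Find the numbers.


Let A = 8k, B = 17k.
17k - 8k = 54
9k = 54 → k = 54/9 = 6
A = 8×6 = 48, B = 17×6 = 102
= A = 48, B = 102

A = 48, B = 102


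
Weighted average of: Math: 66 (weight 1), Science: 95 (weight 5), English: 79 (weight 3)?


Numerator = 66×1 + 95×5 + 79×3
= 66 + 475 + 237
= 778
Total weight = 9
Weighted avg = 778/9
= 86.44

86.44


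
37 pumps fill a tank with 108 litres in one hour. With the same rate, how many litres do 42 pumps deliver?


Direct proportion: y/x = constant
k = 108/37 ≈ 2.9189
y₂ = k × 42 = 108 × 42 / 37 = 4536/37
≈ 122.59

122.59


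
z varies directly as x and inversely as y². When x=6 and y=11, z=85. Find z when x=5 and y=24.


z = k·x/y²
Solve for k using the known point: k = z·y²/x = 85×121/6 = 10285/6 ≈ 1714.1667
Now evaluate at x=5, y=24:
z = k × 5 / 576 = (10285 × 5) / (6 × 576) = 51425/3456
≈ 14.8799

14.8799


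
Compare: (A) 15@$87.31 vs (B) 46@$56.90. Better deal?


Deal A: $87.31/15 = $5.8207/unit
Deal B: $56.90/46 = $1.2370/unit
B is cheaper per unit
= Deal B

Deal B


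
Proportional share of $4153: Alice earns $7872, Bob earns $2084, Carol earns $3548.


Total income = 7872 + 2084 + 3548 = $13504
Alice: $4153 × 7872/13504 = $2420.94
Bob: $4153 × 2084/13504 = $640.91
Carol: $4153 × 3548/13504 = $1091.15
= Alice: $2420.94, Bob: $640.91, Carol: $1091.15

Alice: $2420.94, Bob: $640.91, Carol: $1091.15


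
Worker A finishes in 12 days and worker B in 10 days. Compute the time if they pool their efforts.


Rate of A = 1/12 per day
Rate of B = 1/10 per day
Combined rate = 1/12 + 1/10 = 22/120 ≈ 0.1833 per day
Days = 1 / combined rate = 120/22
≈ 5.45 days

5.45 days


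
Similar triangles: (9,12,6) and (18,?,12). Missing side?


Scale factor = 18/9 = 2
Missing side = 12 × 2
= 24.0

24.0


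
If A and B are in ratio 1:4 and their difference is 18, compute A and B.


Let A = 1k, B = 4k.
4k - 1k = 18
3k = 18 → k = 18/3 = 6
A = 1×6 = 6, B = 4×6 = 24
= A = 6, B = 24

A = 6, B = 24


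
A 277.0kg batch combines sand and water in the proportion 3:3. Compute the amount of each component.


Total parts = 3 + 3 = 6
sand: 277.0 × 3/6 = 138.5kg
water: 277.0 × 3/6 = 138.5kg
= 138.5kg and 138.5kg

138.5kg and 138.5kg


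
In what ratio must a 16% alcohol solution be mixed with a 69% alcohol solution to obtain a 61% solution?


Let x parts of 16% mix with y parts of 69%.
16x + 69y = 61(x + y)
16x + 69y = 61x + 61y
x(16 - 61) = y(61 - 69)
x/y = (69 - 61)/(61 - 16) = 8/45
Simplify: 8:45
= 8:45

8:45


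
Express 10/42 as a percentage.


Percentage = (part / whole) × 100
= (10 / 42) × 100
≈ 23.81%

23.81%


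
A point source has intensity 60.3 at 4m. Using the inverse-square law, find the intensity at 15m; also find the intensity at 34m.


I₁d₁² = I₂d₂²
I at 15m = 60.3 × (4/15)² = 60.3 × 16/225 = 964.8/225 = 4.2880
I at 34m = 60.3 × (4/34)² = 60.3 × 16/1156 = 964.8/1156 ≈ 0.8346
= 4.2880 and 0.8346

4.2880 and 0.8346


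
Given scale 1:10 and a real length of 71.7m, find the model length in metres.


Model size = real / scale
= 71.7 / 10
= 7.1700 m

7.1700 m


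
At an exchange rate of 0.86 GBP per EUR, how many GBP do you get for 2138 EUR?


Amount × rate = 2138 × 0.86
= 1838.68 GBP

1838.68 GBP


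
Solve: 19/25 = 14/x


Cross multiply: 19 × x = 25 × 14
19x = 350
x = 350 / 19
= 18.42

18.42


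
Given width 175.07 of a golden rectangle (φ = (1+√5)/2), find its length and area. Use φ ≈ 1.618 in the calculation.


φ = (1 + √5) / 2 ≈ 1.618
Length = width × φ = 175.07 × 1.618 = 283.26326
≈ 283.26
Area = width × length = 175.07 × 283.26326 = 49590.8989282 ≈ 49590.90
= Length: 283.26, Area: 49590.90

Length: 283.26, Area: 49590.90


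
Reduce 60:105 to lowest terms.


GCD(60, 105) = 15
60/15 : 105/15
= 4:7

4:7


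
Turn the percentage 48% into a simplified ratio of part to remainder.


48% means 48 parts out of 100; remainder = 52
Part : remainder = 48:52
GCD = 4
= 12:13

12:13


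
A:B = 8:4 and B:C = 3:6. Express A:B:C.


Match B: multiply A:B by 3 → 24:12
Multiply B:C by 4 → 12:24
Combined: 24:12:24
GCD = 12
= 2:1:2

2:1:2


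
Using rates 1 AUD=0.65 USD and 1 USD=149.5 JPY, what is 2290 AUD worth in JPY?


Step 1: 2290 AUD × 0.65 = 1488.50 USD
Step 2: 1488.50 USD × 149.5 = 222530.75 JPY
Implied rate AUD→JPY = 0.65 × 149.5 = 97.1750
= 222530.75 JPY

222530.75 JPY


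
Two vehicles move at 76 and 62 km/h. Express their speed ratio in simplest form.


Ratio = 76:62
GCD = 2
Simplified = 38:31
Time ratio (same distance) = 31:38
Speed ratio = 38:31

38:31


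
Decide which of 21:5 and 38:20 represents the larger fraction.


21/5 = 4.2000
38/20 = 1.9000
4.2000 > 1.9000, so 21:5 is greater
= 21:5

21:5


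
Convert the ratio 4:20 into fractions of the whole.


Total parts = 4 + 20 = 24
First part: 4/24 = 1/6
Second part: 20/24 = 5/6
= 1/6 and 5/6

1/6 and 5/6


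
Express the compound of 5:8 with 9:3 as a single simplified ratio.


Compound ratio = (5×9) : (8×3)
= 45:24
GCD = 3
= 15:8

15:8


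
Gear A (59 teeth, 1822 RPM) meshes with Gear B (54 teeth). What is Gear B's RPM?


Gear ratio = 59:54 = 59:54
RPM_B = RPM_A × (teeth_A / teeth_B)
= 1822 × (59/54)
= 1990.7 RPM

1990.7 RPM


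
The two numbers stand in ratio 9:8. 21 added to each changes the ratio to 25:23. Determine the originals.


Let A = 9k, B = 8k.
(9k + 21) / (8k + 21) = 25/23
Cross-multiply: 23(9k + 21) = 25(8k + 21)
207k + 483 = 200k + 525
207k - 200k = 525 - 483
7k = 42
k = 42/7 = 6
A = 9×6 = 54, B = 8×6 = 48
= A = 54, B = 48

A = 54, B = 48


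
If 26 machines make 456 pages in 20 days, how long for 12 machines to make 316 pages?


Days ∝ work / workers, so d₂ = d₁ × (m₁/m₂) × (w₂/w₁)
Workers factor (inverse): 26/12 ≈ 2.1667
Work factor (direct): 316/456 ≈ 0.6930
d₂ = 20 × 26/12 × 316/456 = (20 × 26 × 316) / (12 × 456) = 164320/5472
≈ 30.03 days

30.03 days


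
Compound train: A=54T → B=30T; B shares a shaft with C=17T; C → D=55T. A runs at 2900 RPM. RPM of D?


Stage 1: RPM_B = RPM_A × t_A/t_B = 2900 × 54/30 = 156600/30 = 5220.00
B and C share a shaft → RPM_C = RPM_B
Stage 2: RPM_D = RPM_C × t_C/t_D = RPM_A × (t_A×t_C)/(t_B×t_D)
Overall ratio = (54×17)/(30×55) = 918/1650
RPM_D = 2900 × 918/1650 = 2662200/1650
≈ 1613.45 RPM

1613.45 RPM


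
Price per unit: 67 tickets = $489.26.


Unit rate = total / quantity
= 489.26 / 67
= $7.30 per unit

$7.30 per unit


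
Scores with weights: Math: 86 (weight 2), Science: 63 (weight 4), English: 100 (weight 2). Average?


Numerator = 86×2 + 63×4 + 100×2
= 172 + 252 + 200
= 624
Total weight = 8
Weighted avg = 624/8
= 78.00

78.00


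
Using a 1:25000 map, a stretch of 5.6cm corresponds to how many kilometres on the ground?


Real distance = map distance × scale
= 5.6cm × 25000
= 140000 cm = 1400.0 m
= 1.400 km

1.400 km


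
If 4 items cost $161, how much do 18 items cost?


Direct proportion: y/x = constant
k = 161/4 = 40.2500
y₂ = k × 18 = 161 × 18 / 4 = 2898/4
= 724.50

724.50


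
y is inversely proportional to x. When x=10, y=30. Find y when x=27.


Inverse proportion: x × y = constant
k = 10 × 30 = 300
y₂ = k / 27 = 300 / 27
= 11.11

11.11


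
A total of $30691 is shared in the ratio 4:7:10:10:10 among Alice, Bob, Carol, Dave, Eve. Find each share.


Total parts = 4 + 7 + 10 + 10 + 10 = 41
Alice: 30691 × 4/41 = 2994.24
Bob: 30691 × 7/41 = 5239.93
Carol: 30691 × 10/41 = 7485.61
Dave: 30691 × 10/41 = 7485.61
Eve: 30691 × 10/41 = 7485.61
= Alice: $2994.24, Bob: $5239.93, Carol: $7485.61, Dave: $7485.61, Eve: $7485.61

Alice: $2994.24, Bob: $5239.93, Carol: $7485.61, Dave: $7485.61, Eve: $7485.61


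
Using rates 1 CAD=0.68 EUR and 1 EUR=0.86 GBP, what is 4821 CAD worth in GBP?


Step 1: 4821 CAD × 0.68 = 3278.28 EUR
Step 2: 3278.28 EUR × 0.86 = 2819.32 GBP
Implied rate CAD→GBP = 0.68 × 0.86 = 0.5848
= 2819.32 GBP

2819.32 GBP


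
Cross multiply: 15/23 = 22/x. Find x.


Cross multiply: 15 × x = 23 × 22
15x = 506
x = 506 / 15
= 33.73

33.73


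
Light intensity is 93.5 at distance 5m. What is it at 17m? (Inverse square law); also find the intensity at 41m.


I₁d₁² = I₂d₂²
I at 17m = 93.5 × (5/17)² = 93.5 × 25/289 = 2337.5/289 ≈ 8.0882
I at 41m = 93.5 × (5/41)² = 93.5 × 25/1681 = 2337.5/1681 ≈ 1.3905
= 8.0882 and 1.3905

8.0882 and 1.3905


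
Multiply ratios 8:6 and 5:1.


Compound ratio = (8×5) : (6×1)
= 40:6
GCD = 2
= 20:3

20:3


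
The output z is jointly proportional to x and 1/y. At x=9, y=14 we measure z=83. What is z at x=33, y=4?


z = k·x/y
Solve for k using the known point: k = z·y/x = 83×14/9 = 1162/9 ≈ 129.1111
Now evaluate at x=33, y=4:
z = k × 33 / 4 = (1162 × 33) / (9 × 4) = 38346/36
≈ 1065.1667

1065.1667


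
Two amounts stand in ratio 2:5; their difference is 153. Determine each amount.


Let A = 2k, B = 5k.
5k - 2k = 153
3k = 153 → k = 153/3 = 51
A = 2×51 = 102, B = 5×51 = 255
= A = 102, B = 255

A = 102, B = 255


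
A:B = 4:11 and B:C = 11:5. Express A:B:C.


Match B: multiply A:B by 11 → 44:121
Multiply B:C by 11 → 121:55
Combined: 44:121:55
GCD = 11
= 4:11:5

4:11:5


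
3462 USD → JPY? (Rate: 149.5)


Amount × rate = 3462 × 149.5
= 517569.00 JPY

517569.00 JPY
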